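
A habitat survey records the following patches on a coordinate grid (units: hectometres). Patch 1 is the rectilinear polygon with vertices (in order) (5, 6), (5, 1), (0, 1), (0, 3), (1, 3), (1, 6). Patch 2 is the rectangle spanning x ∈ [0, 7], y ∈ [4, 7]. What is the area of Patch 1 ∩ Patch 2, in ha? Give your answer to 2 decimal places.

The intersection is the polygon with vertices (5,4), (1,4), (1,6), (5,6).
By the shoelace formula its area is 8.00.

8.00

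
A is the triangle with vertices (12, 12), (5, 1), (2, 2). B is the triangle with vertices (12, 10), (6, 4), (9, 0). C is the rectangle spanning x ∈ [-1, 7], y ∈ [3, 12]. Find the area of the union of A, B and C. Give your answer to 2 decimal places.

103.65

By inclusion–exclusion:
Individual areas: |A| = 20, |B| = 21, |C| = 72.
|A∩B| = 1.4344.
|A∩C| = 7.5844.
|B∩C| = 1.125.
|A∩B∩C| = 0.7916.
|A ∪ B ∪ C| = 113 − 10.1438 + 0.7916 = 103.65.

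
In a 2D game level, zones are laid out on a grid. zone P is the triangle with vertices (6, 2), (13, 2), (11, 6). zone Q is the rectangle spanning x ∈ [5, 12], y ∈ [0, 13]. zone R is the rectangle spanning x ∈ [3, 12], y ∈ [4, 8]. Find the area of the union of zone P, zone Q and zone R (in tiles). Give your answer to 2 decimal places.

100.00

By inclusion–exclusion:
Individual areas: |zone P| = 14, |zone Q| = 91, |zone R| = 36.
|zone P∩zone Q| = 13.
|zone P∩zone R| = 3.5.
|zone Q∩zone R|: x∈[5,12], y∈[4,8] → 7·4 = 28.
|zone P∩zone Q∩zone R| = 3.5.
|zone P ∪ zone Q ∪ zone R| = 141 − 44.5 + 3.5 = 100.00.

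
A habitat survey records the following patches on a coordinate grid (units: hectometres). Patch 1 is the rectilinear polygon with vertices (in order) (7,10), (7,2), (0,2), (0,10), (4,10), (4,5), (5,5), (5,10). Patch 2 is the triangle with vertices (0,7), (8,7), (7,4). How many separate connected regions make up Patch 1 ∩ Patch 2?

Patch 1 ∩ Patch 2 splits into 2 disjoint pieces (area 5.1667, area 3.4286).

2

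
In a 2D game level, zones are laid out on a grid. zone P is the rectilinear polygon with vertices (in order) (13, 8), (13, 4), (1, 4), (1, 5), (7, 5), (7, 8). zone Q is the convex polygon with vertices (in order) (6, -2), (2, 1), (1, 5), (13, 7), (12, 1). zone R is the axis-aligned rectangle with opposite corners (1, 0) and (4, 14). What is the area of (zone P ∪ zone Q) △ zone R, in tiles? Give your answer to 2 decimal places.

|zone P ∪ zone Q| = 79.875.
|(zone P ∪ zone Q) ∩ zone R| = 12.2083.
|(zone P ∪ zone Q) △ zone R| = 79.875 + 42 − 24.4167 = 97.46.

97.46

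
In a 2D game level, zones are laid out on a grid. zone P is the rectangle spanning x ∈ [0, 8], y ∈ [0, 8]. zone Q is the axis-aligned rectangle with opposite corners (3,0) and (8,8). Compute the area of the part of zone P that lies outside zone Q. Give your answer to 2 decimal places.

|zone P∩zone Q|: x∈[3,8], y∈[0,8] → 5·8 = 40.
|zone P| = 64.
|zone P ∖ zone Q| = |zone P| − |zone P∩zone Q| = 64 − 40 = 24.00.

24.00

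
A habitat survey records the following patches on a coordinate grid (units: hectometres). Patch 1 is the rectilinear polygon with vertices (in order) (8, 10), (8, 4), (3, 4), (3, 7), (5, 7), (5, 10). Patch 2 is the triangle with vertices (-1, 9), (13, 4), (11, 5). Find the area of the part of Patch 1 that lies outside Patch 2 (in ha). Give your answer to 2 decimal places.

23.44

|Patch 1| = 24, |Patch 1∩Patch 2| = 0.5643.
|Patch 1 ∖ Patch 2| = |Patch 1| − |Patch 1∩Patch 2| = 24 − 0.5643 = 23.44.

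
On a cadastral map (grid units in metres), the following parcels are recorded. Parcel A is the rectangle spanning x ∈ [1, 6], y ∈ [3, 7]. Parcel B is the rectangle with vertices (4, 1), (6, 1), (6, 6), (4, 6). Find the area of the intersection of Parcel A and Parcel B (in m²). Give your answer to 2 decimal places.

|Parcel A∩Parcel B|: x∈[4,6], y∈[3,6] → 2·3 = 6.

6.00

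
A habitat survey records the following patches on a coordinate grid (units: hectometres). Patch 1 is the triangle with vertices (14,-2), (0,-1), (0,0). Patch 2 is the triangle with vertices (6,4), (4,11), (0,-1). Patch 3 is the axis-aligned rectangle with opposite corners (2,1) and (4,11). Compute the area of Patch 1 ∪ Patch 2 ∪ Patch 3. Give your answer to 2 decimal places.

39.71

By inclusion–exclusion:
Individual areas: |Patch 1| = 7, |Patch 2| = 26, |Patch 3| = 20.
|Patch 1∩Patch 2| = 0.3531.
|Patch 1∩Patch 3| = 0.
|Patch 2∩Patch 3| = 12.9333.
|Patch 1∩Patch 2∩Patch 3| = 0.
|Patch 1 ∪ Patch 2 ∪ Patch 3| = 53 − 13.2864 + 0 = 39.71.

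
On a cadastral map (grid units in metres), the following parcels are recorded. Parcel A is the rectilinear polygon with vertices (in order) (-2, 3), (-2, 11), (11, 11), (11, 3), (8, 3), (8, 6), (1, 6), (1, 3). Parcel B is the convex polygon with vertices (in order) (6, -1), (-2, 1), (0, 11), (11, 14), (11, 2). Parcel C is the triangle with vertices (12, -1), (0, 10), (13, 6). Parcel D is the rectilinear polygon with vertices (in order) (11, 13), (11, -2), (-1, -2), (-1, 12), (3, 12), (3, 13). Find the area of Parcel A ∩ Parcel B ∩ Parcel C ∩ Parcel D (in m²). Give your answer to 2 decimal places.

The intersection is the polygon with vertices (8,3), (8,6), (4.364,6), (0,10), (11,6.615), (11,3).
By the shoelace formula its area is 25.66.

25.66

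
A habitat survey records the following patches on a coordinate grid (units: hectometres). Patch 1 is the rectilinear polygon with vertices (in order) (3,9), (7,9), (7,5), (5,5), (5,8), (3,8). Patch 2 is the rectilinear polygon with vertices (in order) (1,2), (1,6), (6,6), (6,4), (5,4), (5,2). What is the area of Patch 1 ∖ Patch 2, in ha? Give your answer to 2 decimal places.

9.00

|Patch 1| = 10, |Patch 1∩Patch 2| = 1.
|Patch 1 ∖ Patch 2| = |Patch 1| − |Patch 1∩Patch 2| = 10 − 1 = 9.00.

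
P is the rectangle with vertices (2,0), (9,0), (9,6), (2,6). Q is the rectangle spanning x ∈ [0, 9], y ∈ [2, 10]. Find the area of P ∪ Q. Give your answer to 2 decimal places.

86.00

By inclusion–exclusion:
Individual areas: |P| = 42, |Q| = 72.
|P∩Q|: x∈[2,9], y∈[2,6] → 7·4 = 28.
|P ∪ Q| = 114 − 28 = 86.00.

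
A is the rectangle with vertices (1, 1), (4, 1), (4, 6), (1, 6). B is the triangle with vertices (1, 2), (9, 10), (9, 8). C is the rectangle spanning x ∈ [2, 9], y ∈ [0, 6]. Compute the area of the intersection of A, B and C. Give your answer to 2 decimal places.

The intersection is the polygon with vertices (2,2.75), (2,3), (4,5), (4,4.25).
By the shoelace formula its area is 1.00.

1.00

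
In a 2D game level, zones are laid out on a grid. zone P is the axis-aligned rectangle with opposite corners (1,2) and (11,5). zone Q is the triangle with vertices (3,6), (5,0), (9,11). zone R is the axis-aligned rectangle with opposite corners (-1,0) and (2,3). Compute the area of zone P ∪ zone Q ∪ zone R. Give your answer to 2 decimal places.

By inclusion–exclusion:
Individual areas: |zone P| = 30, |zone Q| = 23, |zone R| = 9.
|zone P∩zone Q| = 7.3182.
|zone P∩zone R|: x∈[1,2], y∈[2,3] → 1·1 = 1.
|zone Q∩zone R| = 0.
|zone P∩zone Q∩zone R| = 0.
|zone P ∪ zone Q ∪ zone R| = 62 − 8.3182 + 0 = 53.68.

53.68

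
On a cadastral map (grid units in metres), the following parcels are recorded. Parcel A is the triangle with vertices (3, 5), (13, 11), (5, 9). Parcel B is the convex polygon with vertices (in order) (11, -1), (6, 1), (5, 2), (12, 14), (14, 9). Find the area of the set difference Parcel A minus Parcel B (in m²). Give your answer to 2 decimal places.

|Parcel A| = 14, |Parcel A∩Parcel B| = 2.3837.
|Parcel A ∖ Parcel B| = |Parcel A| − |Parcel A∩Parcel B| = 14 − 2.3837 = 11.62.

11.62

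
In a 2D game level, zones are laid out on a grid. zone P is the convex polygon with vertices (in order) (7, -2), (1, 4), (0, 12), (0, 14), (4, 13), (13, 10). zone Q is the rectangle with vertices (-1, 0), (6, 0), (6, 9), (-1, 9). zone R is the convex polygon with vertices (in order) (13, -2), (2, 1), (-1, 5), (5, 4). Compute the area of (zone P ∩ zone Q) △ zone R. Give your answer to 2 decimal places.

44.26

|zone P ∩ zone Q| = 38.5625.
|(zone P ∩ zone Q) ∩ zone R| = 12.9034.
|(zone P ∩ zone Q) △ zone R| = 38.5625 + 31.5 − 25.8067 = 44.26.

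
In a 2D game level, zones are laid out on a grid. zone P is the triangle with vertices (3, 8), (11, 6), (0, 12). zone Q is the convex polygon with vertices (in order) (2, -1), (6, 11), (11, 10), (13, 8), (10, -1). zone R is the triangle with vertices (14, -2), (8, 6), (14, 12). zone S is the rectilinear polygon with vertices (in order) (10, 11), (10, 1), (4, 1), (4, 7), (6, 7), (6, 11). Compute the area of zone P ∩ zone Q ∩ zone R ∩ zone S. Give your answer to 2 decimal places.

0.54

The intersection is the polygon with vertices (9.059,7.059), (10,6.545), (10,6.25), (8.6,6.6).
By the shoelace formula its area is 0.54.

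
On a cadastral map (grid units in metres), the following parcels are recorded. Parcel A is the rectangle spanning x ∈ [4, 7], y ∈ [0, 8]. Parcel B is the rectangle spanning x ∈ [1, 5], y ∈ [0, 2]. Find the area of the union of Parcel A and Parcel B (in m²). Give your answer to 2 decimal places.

By inclusion–exclusion:
Individual areas: |Parcel A| = 24, |Parcel B| = 8.
|Parcel A∩Parcel B|: x∈[4,5], y∈[0,2] → 1·2 = 2.
|Parcel A ∪ Parcel B| = 32 − 2 = 30.00.

30.00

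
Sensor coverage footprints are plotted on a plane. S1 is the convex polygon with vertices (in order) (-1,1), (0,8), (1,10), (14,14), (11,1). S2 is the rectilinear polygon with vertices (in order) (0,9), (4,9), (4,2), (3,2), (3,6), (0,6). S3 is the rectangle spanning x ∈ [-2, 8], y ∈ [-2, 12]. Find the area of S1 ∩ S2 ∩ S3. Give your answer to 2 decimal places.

The intersection is the polygon with vertices (4,9), (4,2), (3,2), (3,6), (0,6), (0,8), (0.5,9).
By the shoelace formula its area is 15.75.

15.75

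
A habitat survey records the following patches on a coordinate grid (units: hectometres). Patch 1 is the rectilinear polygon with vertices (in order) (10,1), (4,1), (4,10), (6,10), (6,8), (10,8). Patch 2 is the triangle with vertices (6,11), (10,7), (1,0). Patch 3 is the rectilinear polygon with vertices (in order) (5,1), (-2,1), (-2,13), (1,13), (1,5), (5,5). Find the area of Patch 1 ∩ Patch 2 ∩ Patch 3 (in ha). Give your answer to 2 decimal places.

The intersection is the polygon with vertices (4,2.333), (4,5), (5,5), (5,3.111).
By the shoelace formula its area is 2.28.

2.28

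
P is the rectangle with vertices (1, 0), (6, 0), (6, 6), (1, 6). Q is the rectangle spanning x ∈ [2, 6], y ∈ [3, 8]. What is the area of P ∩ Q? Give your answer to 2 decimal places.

12.00

|P∩Q|: x∈[2,6], y∈[3,6] → 4·3 = 12.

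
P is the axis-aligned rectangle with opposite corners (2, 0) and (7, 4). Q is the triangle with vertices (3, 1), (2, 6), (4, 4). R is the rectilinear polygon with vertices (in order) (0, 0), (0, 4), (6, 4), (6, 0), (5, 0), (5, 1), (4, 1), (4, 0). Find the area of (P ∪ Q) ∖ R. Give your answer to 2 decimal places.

6.60

|P ∪ Q| = 21.6.
|(P ∪ Q) ∩ R| = 15.
|(P ∪ Q) ∖ R| = 21.6 − 15 = 6.60.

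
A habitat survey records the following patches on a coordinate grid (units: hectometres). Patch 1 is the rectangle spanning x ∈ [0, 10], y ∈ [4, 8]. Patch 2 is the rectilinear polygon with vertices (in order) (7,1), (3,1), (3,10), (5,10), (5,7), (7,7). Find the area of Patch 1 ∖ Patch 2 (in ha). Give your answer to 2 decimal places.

|Patch 1| = 40, |Patch 1∩Patch 2| = 14.
|Patch 1 ∖ Patch 2| = |Patch 1| − |Patch 1∩Patch 2| = 40 − 14 = 26.00.

26.00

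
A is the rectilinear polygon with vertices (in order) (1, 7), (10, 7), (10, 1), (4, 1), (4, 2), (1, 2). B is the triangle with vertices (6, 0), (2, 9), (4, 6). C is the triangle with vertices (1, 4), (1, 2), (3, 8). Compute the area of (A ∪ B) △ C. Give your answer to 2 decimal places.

49.61

|A ∪ B| = 51.5.
|(A ∪ B) ∩ C| = 1.9437.
|(A ∪ B) △ C| = 51.5 + 2 − 3.8875 = 49.61.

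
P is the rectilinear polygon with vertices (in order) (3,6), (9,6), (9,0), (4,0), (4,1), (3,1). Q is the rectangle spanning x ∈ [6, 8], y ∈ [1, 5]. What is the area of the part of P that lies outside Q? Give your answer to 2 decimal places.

|P| = 35, |P∩Q| = 8.
|P ∖ Q| = |P| − |P∩Q| = 35 − 8 = 27.00.

27.00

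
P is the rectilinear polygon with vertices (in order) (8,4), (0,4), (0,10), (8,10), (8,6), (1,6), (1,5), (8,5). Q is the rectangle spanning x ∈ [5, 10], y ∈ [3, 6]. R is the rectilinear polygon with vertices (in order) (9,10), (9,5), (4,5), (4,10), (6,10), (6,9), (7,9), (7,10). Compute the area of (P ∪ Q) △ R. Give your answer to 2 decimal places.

39.00

|P ∪ Q| = 53.
|(P ∪ Q) ∩ R| = 19.
|(P ∪ Q) △ R| = 53 + 24 − 38 = 39.00.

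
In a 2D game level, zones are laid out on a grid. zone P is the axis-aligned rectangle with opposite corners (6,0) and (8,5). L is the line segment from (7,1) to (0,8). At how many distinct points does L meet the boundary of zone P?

The segment meets the boundary at (6,2).

1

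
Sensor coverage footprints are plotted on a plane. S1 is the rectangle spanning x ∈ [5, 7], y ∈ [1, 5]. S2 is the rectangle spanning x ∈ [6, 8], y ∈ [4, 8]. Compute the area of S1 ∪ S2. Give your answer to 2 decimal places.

By inclusion–exclusion:
Individual areas: |S1| = 8, |S2| = 8.
|S1∩S2|: x∈[6,7], y∈[4,5] → 1·1 = 1.
|S1 ∪ S2| = 16 − 1 = 15.00.

15.00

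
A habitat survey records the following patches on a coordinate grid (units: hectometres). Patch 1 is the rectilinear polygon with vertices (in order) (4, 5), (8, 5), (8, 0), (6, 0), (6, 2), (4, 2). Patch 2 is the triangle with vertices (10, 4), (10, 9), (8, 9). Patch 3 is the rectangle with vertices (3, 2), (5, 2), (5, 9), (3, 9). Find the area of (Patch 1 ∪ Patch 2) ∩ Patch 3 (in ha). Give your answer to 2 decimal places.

The region (Patch 1 ∪ Patch 2) ∩ Patch 3 is the polygon with vertices (4,2), (4,5), (5,5), (5,2).
By the shoelace formula its area is 3.00.

3.00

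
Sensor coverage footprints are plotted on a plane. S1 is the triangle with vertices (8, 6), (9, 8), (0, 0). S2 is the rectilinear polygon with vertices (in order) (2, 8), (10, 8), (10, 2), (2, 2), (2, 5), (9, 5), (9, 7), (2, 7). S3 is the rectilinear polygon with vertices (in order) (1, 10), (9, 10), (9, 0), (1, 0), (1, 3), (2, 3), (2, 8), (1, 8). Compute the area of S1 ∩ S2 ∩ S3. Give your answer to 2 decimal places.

2.50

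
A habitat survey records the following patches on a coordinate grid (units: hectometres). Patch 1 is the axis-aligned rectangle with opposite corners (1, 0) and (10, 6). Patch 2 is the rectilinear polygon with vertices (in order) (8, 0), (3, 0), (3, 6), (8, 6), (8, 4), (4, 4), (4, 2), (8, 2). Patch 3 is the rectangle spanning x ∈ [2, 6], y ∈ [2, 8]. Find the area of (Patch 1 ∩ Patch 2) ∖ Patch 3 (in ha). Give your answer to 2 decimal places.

|Patch 1 ∩ Patch 2| = 22.
|(Patch 1 ∩ Patch 2) ∩ Patch 3| = 8.
|(Patch 1 ∩ Patch 2) ∖ Patch 3| = 22 − 8 = 14.00.

14.00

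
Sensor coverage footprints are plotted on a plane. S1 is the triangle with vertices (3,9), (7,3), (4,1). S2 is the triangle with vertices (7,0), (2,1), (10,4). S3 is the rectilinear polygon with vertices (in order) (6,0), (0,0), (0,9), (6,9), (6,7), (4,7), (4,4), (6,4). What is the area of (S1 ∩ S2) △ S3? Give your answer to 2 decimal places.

|S1 ∩ S2| = 0.9979.
|(S1 ∩ S2) ∩ S3| = 0.9502.
|(S1 ∩ S2) △ S3| = 0.9979 + 48 − 1.9005 = 47.10.

47.10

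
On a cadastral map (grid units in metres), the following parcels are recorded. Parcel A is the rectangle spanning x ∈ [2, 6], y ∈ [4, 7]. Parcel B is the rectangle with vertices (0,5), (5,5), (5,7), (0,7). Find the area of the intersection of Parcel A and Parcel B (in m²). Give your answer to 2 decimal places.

6.00

|Parcel A∩Parcel B|: x∈[2,5], y∈[5,7] → 3·2 = 6.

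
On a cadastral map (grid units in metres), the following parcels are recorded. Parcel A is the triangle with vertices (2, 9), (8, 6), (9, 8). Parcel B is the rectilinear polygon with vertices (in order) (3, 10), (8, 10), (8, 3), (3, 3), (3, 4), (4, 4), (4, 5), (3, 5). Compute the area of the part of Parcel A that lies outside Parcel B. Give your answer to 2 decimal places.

1.25

|Parcel A| = 7.5, |Parcel A∩Parcel B| = 6.25.
|Parcel A ∖ Parcel B| = |Parcel A| − |Parcel A∩Parcel B| = 7.5 − 6.25 = 1.25.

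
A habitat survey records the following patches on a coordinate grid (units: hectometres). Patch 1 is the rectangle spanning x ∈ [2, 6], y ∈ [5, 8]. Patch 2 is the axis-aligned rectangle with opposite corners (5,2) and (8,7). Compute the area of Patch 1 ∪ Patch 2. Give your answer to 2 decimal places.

25.00

By inclusion–exclusion:
Individual areas: |Patch 1| = 12, |Patch 2| = 15.
|Patch 1∩Patch 2|: x∈[5,6], y∈[5,7] → 1·2 = 2.
|Patch 1 ∪ Patch 2| = 27 − 2 = 25.00.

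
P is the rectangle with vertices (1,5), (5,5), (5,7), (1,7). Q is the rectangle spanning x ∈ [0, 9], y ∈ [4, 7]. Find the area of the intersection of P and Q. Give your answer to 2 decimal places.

|P∩Q|: x∈[1,5], y∈[5,7] → 4·2 = 8.

8.00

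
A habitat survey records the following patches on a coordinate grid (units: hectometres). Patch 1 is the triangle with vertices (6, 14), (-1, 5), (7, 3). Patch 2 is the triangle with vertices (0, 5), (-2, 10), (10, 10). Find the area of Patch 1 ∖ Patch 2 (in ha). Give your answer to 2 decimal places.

|Patch 1| = 43, |Patch 1∩Patch 2| = 16.6912.
|Patch 1 ∖ Patch 2| = |Patch 1| − |Patch 1∩Patch 2| = 43 − 16.6912 = 26.31.

26.31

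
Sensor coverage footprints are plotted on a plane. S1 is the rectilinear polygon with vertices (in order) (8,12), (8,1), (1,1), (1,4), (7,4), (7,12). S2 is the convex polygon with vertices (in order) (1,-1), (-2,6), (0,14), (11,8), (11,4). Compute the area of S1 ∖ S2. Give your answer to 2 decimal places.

4.34

|S1| = 29, |S1∩S2| = 24.6591.
|S1 ∖ S2| = |S1| − |S1∩S2| = 29 − 24.6591 = 4.34.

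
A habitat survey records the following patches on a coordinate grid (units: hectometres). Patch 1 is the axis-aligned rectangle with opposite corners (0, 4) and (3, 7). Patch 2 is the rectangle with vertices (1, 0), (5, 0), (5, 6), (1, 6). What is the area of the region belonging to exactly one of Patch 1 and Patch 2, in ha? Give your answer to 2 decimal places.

25.00

|Patch 1∩Patch 2|: x∈[1,3], y∈[4,6] → 2·2 = 4.
|Patch 1 △ Patch 2| = |Patch 1| + |Patch 2| − 2·|Patch 1∩Patch 2| = 9 + 24 − 8 = 25.00.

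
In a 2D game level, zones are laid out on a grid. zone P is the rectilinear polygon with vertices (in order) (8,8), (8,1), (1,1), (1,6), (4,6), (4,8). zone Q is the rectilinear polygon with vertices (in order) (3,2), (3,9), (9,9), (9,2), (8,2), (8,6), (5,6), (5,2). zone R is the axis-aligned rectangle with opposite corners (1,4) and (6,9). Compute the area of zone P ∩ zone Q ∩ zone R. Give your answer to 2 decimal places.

8.00

The intersection is the polygon with vertices (5,6), (5,4), (3,4), (3,6), (4,6), (4,8), (6,8), (6,6).
By the shoelace formula its area is 8.00.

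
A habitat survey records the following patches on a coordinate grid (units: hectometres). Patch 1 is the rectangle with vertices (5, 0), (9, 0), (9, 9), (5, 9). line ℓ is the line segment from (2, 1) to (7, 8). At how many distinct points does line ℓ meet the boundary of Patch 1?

1

The segment meets the boundary at (5,5.2).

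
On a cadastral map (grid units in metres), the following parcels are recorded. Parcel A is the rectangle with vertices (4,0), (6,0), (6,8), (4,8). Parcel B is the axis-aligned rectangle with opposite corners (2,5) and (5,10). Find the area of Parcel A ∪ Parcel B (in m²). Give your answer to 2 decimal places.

By inclusion–exclusion:
Individual areas: |Parcel A| = 16, |Parcel B| = 15.
|Parcel A∩Parcel B|: x∈[4,5], y∈[5,8] → 1·3 = 3.
|Parcel A ∪ Parcel B| = 31 − 3 = 28.00.

28.00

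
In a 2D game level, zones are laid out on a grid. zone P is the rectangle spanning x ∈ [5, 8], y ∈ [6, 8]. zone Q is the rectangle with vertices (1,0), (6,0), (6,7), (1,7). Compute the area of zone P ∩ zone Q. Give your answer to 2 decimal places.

1.00

|zone P∩zone Q|: x∈[5,6], y∈[6,7] → 1·1 = 1.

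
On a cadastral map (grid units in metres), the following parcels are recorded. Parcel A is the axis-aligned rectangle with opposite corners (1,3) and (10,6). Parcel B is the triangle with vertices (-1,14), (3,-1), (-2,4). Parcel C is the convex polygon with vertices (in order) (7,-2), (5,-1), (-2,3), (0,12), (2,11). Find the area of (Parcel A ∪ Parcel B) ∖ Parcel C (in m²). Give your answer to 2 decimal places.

24.04

|Parcel A ∪ Parcel B| = 52.9.
|(Parcel A ∪ Parcel B) ∩ Parcel C| = 28.862.
|(Parcel A ∪ Parcel B) ∖ Parcel C| = 52.9 − 28.862 = 24.04.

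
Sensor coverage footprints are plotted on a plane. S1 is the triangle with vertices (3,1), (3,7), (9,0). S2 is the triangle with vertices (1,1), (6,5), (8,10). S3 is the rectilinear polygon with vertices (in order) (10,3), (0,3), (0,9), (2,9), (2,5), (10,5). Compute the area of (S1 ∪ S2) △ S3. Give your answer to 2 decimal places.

40.65

|S1 ∪ S2| = 23.9746.
|(S1 ∪ S2) ∩ S3| = 5.6621.
|(S1 ∪ S2) △ S3| = 23.9746 + 28 − 11.3242 = 40.65.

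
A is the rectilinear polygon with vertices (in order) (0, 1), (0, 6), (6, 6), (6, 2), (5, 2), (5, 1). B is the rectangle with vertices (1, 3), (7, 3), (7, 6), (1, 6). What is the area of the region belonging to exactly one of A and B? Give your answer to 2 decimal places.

17.00

|A| = 29, |B| = 18, |A∩B| = 15.
|A △ B| = |A| + |B| − 2·|A∩B| = 29 + 18 − 30 = 17.00.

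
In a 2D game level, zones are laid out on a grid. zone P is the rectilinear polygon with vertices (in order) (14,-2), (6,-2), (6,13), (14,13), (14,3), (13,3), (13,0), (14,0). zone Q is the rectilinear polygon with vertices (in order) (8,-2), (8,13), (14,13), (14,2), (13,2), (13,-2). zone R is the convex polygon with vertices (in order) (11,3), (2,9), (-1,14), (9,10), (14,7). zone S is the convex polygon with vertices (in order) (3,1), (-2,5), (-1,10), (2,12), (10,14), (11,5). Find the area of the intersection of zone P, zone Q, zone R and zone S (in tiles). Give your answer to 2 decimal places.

The intersection is the polygon with vertices (9,10), (10.548,9.071), (11,5), (9.286,4.143), (8,5), (8,10.4).
By the shoelace formula its area is 14.43.

14.43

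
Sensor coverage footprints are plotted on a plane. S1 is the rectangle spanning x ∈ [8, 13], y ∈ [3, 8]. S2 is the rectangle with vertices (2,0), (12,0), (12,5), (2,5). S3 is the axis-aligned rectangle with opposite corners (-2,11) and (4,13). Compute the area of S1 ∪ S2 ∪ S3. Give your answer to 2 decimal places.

79.00

By inclusion–exclusion:
Individual areas: |S1| = 25, |S2| = 50, |S3| = 12.
|S1∩S2|: x∈[8,12], y∈[3,5] → 4·2 = 8.
|S1∩S3| = 0 (no overlap).
|S2∩S3| = 0 (no overlap).
|S1∩S2∩S3| = 0.
|S1 ∪ S2 ∪ S3| = 87 − 8 + 0 = 79.00.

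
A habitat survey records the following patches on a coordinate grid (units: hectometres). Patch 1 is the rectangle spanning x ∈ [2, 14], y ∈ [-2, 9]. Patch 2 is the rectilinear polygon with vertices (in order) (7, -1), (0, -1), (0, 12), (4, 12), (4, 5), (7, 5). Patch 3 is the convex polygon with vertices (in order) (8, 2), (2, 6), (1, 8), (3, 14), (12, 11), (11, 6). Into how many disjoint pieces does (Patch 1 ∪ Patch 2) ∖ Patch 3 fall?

1

(Patch 1 ∪ Patch 2) ∖ Patch 3 is a single connected region.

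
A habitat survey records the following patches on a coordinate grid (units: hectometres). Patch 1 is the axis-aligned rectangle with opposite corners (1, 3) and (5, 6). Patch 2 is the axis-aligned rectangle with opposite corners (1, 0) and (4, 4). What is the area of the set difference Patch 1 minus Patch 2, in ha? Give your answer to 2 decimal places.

9.00

|Patch 1∩Patch 2|: x∈[1,4], y∈[3,4] → 3·1 = 3.
|Patch 1| = 12.
|Patch 1 ∖ Patch 2| = |Patch 1| − |Patch 1∩Patch 2| = 12 − 3 = 9.00.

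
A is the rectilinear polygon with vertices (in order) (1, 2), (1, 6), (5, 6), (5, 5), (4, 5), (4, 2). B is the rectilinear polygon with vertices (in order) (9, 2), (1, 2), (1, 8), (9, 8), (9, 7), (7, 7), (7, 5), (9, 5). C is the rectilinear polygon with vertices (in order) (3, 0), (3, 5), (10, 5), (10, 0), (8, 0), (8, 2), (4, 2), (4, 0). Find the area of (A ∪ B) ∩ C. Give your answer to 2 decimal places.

The region (A ∪ B) ∩ C is the polygon with vertices (9,5), (9,2), (8,2), (4,2), (3,2), (3,5), (7,5).
By the shoelace formula its area is 18.00.

18.00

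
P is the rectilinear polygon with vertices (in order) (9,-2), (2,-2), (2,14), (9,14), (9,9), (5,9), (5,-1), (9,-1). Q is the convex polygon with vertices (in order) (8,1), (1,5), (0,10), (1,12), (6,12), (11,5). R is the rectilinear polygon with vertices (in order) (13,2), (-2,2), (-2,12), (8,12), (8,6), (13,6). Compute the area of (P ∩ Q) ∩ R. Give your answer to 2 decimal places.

The region (P ∩ Q) ∩ R is the polygon with vertices (6,12), (8,9.2), (8,9), (5,9), (5,2.714), (2,4.429), (2,12).
By the shoelace formula its area is 31.49.

31.49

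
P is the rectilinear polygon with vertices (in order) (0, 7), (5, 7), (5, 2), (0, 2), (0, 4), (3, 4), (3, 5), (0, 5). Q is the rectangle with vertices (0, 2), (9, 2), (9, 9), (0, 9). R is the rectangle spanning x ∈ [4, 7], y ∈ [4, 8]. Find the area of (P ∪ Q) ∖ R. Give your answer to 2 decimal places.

51.00

|P ∪ Q| = 63.
|(P ∪ Q) ∩ R| = 12.
|(P ∪ Q) ∖ R| = 63 − 12 = 51.00.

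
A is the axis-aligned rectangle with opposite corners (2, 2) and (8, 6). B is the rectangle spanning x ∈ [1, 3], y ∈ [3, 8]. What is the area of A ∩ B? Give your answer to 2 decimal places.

|A∩B|: x∈[2,3], y∈[3,6] → 1·3 = 3.

3.00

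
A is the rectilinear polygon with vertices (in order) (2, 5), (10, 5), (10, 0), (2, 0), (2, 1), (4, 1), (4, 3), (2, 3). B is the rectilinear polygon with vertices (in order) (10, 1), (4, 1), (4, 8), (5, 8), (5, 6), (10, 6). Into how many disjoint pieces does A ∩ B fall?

1

A ∩ B is a single connected region.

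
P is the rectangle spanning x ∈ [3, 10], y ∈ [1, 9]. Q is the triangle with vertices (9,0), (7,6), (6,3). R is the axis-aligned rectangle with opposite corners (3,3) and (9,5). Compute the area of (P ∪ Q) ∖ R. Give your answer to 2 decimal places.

|P ∪ Q| = 56.3333.
|(P ∪ Q) ∩ R| = 12.
|(P ∪ Q) ∖ R| = 56.3333 − 12 = 44.33.

44.33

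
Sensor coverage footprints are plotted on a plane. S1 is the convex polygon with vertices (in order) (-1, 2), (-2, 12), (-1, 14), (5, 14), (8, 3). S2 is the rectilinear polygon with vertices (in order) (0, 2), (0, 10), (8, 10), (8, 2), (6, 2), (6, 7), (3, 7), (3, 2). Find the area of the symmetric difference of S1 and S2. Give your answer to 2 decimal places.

62.59

|S1| = 93, |S2| = 49, |S1∩S2| = 39.7071.
|S1 △ S2| = |S1| + |S2| − 2·|S1∩S2| = 93 + 49 − 79.4141 = 62.59.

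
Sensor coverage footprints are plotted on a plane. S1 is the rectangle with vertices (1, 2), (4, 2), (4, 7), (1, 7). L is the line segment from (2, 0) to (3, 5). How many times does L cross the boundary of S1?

1

The segment meets the boundary at (2.4,2).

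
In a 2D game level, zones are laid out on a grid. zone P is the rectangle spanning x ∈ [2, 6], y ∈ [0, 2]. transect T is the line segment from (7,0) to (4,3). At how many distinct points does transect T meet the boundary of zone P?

2

The segment meets the boundary at (5,2), (6,1).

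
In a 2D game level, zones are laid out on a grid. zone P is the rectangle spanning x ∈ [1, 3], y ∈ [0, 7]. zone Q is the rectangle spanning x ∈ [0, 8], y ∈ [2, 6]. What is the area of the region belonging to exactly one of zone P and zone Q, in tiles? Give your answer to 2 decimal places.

|zone P∩zone Q|: x∈[1,3], y∈[2,6] → 2·4 = 8.
|zone P △ zone Q| = |zone P| + |zone Q| − 2·|zone P∩zone Q| = 14 + 32 − 16 = 30.00.

30.00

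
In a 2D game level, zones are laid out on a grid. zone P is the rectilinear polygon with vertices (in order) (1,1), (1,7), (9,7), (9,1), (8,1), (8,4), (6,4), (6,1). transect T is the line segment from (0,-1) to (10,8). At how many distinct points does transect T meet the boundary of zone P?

The segment meets the boundary at (8.889,7), (2.222,1).

2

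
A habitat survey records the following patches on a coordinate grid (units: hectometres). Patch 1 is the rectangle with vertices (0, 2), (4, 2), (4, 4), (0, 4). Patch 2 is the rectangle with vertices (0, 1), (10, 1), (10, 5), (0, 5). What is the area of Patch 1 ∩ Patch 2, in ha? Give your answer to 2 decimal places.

|Patch 1∩Patch 2|: x∈[0,4], y∈[2,4] → 4·2 = 8.

8.00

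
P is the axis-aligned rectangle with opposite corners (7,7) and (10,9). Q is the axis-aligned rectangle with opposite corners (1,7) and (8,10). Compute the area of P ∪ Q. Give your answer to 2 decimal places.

By inclusion–exclusion:
Individual areas: |P| = 6, |Q| = 21.
|P∩Q|: x∈[7,8], y∈[7,9] → 1·2 = 2.
|P ∪ Q| = 27 − 2 = 25.00.

25.00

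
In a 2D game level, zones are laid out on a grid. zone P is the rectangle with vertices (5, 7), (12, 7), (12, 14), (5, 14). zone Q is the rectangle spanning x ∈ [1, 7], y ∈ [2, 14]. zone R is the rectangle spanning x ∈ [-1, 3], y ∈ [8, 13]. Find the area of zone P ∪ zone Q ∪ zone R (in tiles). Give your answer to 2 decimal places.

By inclusion–exclusion:
Individual areas: |zone P| = 49, |zone Q| = 72, |zone R| = 20.
|zone P∩zone Q|: x∈[5,7], y∈[7,14] → 2·7 = 14.
|zone P∩zone R| = 0 (no overlap).
|zone Q∩zone R|: x∈[1,3], y∈[8,13] → 2·5 = 10.
|zone P∩zone Q∩zone R| = 0.
|zone P ∪ zone Q ∪ zone R| = 141 − 24 + 0 = 117.00.

117.00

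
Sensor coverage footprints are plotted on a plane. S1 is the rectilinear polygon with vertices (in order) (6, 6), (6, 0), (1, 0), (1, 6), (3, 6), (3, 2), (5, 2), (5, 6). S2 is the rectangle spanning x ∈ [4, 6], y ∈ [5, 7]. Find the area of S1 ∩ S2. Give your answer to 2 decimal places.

1.00

The intersection is the polygon with vertices (6,5), (5,5), (5,6), (6,6).
By the shoelace formula its area is 1.00.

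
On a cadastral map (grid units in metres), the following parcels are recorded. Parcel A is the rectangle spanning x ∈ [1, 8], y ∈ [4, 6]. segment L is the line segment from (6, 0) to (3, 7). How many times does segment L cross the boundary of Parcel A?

2

The segment meets the boundary at (3.429,6), (4.286,4).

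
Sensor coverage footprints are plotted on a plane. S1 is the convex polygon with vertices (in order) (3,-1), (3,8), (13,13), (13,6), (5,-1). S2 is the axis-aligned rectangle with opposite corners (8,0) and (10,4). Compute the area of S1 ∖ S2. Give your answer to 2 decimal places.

84.00

|S1| = 87, |S1∩S2| = 3.
|S1 ∖ S2| = |S1| − |S1∩S2| = 87 − 3 = 84.00.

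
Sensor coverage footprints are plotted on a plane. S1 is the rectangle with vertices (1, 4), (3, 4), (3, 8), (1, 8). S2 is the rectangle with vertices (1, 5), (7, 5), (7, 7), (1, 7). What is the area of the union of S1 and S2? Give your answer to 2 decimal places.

16.00

By inclusion–exclusion:
Individual areas: |S1| = 8, |S2| = 12.
|S1∩S2|: x∈[1,3], y∈[5,7] → 2·2 = 4.
|S1 ∪ S2| = 20 − 4 = 16.00.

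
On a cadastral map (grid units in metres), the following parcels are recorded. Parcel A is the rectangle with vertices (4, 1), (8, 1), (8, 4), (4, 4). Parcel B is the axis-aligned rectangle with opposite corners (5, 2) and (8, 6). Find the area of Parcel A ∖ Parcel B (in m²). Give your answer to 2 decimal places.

6.00

|Parcel A∩Parcel B|: x∈[5,8], y∈[2,4] → 3·2 = 6.
|Parcel A| = 12.
|Parcel A ∖ Parcel B| = |Parcel A| − |Parcel A∩Parcel B| = 12 − 6 = 6.00.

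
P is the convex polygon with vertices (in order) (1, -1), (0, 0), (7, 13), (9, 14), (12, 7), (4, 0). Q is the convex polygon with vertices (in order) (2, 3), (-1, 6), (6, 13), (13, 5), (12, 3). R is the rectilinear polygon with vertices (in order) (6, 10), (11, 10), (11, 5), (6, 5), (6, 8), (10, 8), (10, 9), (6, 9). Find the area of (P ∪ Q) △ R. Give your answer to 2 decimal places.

|P ∪ Q| = 112.3035.
|(P ∪ Q) ∩ R| = 20.9048.
|(P ∪ Q) △ R| = 112.3035 + 21 − 41.8095 = 91.49.

91.49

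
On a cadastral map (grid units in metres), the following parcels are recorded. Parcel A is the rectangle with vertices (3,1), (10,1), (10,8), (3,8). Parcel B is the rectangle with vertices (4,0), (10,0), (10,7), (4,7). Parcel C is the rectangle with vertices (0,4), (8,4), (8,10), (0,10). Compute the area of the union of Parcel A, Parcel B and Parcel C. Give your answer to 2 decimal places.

83.00

By inclusion–exclusion:
Individual areas: |Parcel A| = 49, |Parcel B| = 42, |Parcel C| = 48.
|Parcel A∩Parcel B|: x∈[4,10], y∈[1,7] → 6·6 = 36.
|Parcel A∩Parcel C|: x∈[3,8], y∈[4,8] → 5·4 = 20.
|Parcel B∩Parcel C|: x∈[4,8], y∈[4,7] → 4·3 = 12.
|Parcel A∩Parcel B∩Parcel C| = 12.
|Parcel A ∪ Parcel B ∪ Parcel C| = 139 − 68 + 12 = 83.00.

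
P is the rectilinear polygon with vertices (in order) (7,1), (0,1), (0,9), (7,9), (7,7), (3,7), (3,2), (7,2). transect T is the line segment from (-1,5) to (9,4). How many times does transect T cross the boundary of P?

The segment meets the boundary at (3,4.6), (0,4.9).

2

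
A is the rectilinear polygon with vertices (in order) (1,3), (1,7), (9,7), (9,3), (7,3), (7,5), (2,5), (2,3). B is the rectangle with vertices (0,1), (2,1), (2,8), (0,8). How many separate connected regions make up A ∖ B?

1

A ∖ B is a single connected region.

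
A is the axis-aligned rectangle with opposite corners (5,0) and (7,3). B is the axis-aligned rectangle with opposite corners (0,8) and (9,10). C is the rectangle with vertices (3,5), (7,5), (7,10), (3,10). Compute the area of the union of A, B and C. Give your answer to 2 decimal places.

36.00

By inclusion–exclusion:
Individual areas: |A| = 6, |B| = 18, |C| = 20.
|A∩B| = 0 (no overlap).
|A∩C| = 0 (no overlap).
|B∩C|: x∈[3,7], y∈[8,10] → 4·2 = 8.
|A∩B∩C| = 0.
|A ∪ B ∪ C| = 44 − 8 + 0 = 36.00.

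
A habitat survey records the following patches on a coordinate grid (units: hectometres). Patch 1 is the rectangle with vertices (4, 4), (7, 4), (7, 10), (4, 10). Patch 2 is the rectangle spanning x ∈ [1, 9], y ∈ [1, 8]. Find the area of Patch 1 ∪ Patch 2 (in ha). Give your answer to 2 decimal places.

62.00

By inclusion–exclusion:
Individual areas: |Patch 1| = 18, |Patch 2| = 56.
|Patch 1∩Patch 2|: x∈[4,7], y∈[4,8] → 3·4 = 12.
|Patch 1 ∪ Patch 2| = 74 − 12 = 62.00.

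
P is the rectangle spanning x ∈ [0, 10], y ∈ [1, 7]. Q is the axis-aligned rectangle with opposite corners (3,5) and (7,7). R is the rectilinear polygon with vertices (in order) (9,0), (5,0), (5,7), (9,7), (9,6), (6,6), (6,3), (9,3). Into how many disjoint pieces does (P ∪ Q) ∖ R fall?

2

(P ∪ Q) ∖ R splits into 2 disjoint pieces (area 15, area 30).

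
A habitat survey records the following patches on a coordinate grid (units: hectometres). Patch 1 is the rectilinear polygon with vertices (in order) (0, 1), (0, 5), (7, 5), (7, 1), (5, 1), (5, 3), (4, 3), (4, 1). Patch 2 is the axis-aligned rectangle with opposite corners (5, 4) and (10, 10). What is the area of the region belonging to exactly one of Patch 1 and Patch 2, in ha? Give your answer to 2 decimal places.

52.00

|Patch 1| = 26, |Patch 2| = 30, |Patch 1∩Patch 2| = 2.
|Patch 1 △ Patch 2| = |Patch 1| + |Patch 2| − 2·|Patch 1∩Patch 2| = 26 + 30 − 4 = 52.00.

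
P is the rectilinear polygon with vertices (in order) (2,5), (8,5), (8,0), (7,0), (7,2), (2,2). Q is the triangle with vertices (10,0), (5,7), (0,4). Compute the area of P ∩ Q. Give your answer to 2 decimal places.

The intersection is the polygon with vertices (6.429,5), (8,2.8), (8,0.8), (7,1.2), (7,2), (5,2), (2,3.2), (2,5).
By the shoelace formula its area is 15.47.

15.47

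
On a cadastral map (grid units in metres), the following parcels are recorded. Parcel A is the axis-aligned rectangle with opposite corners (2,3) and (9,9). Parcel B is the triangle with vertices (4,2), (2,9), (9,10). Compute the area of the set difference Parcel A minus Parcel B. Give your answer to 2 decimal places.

|Parcel A| = 42, |Parcel A∩Parcel B| = 21.8571.
|Parcel A ∖ Parcel B| = |Parcel A| − |Parcel A∩Parcel B| = 42 − 21.8571 = 20.14.

20.14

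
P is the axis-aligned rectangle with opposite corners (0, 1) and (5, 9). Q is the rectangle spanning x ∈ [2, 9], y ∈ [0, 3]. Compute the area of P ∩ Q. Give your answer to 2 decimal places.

|P∩Q|: x∈[2,5], y∈[1,3] → 3·2 = 6.

6.00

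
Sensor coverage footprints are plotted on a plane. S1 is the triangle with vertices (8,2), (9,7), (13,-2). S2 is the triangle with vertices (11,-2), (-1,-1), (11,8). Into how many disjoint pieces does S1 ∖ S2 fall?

S1 ∖ S2 splits into 2 disjoint pieces (area 0.0711, area 2.9).

2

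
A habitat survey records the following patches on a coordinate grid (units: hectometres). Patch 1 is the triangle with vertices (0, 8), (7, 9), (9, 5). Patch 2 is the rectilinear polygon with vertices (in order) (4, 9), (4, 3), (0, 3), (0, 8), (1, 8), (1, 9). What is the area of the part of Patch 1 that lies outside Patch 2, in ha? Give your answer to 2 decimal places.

11.26

|Patch 1| = 15, |Patch 1∩Patch 2| = 3.7381.
|Patch 1 ∖ Patch 2| = |Patch 1| − |Patch 1∩Patch 2| = 15 − 3.7381 = 11.26.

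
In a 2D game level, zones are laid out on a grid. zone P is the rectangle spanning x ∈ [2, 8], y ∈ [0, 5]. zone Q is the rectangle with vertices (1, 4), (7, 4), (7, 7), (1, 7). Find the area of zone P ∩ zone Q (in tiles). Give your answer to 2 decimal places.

|zone P∩zone Q|: x∈[2,7], y∈[4,5] → 5·1 = 5.

5.00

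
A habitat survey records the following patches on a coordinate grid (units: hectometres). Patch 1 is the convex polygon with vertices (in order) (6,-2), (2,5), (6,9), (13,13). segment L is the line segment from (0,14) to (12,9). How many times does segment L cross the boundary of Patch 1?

The segment meets the boundary at (11.274,9.302), (8.53,10.446).

2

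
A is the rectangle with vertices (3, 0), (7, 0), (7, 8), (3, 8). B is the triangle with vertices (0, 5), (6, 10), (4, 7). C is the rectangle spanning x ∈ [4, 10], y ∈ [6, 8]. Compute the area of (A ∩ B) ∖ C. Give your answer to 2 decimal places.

1.10

|A ∩ B| = 1.4333.
|(A ∩ B) ∩ C| = 0.3333.
|(A ∩ B) ∖ C| = 1.4333 − 0.3333 = 1.10.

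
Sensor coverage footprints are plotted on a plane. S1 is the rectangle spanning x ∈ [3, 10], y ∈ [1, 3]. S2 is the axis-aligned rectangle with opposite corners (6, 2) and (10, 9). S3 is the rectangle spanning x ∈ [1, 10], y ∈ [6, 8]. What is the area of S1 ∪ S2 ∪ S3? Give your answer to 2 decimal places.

48.00

By inclusion–exclusion:
Individual areas: |S1| = 14, |S2| = 28, |S3| = 18.
|S1∩S2|: x∈[6,10], y∈[2,3] → 4·1 = 4.
|S1∩S3| = 0 (no overlap).
|S2∩S3|: x∈[6,10], y∈[6,8] → 4·2 = 8.
|S1∩S2∩S3| = 0.
|S1 ∪ S2 ∪ S3| = 60 − 12 + 0 = 48.00.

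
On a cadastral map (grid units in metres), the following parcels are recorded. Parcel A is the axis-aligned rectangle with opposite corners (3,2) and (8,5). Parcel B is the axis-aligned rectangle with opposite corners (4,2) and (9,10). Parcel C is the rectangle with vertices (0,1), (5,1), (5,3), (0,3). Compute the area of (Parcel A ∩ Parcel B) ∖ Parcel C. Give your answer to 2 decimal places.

|Parcel A ∩ Parcel B| = 12.
|(Parcel A ∩ Parcel B) ∩ Parcel C| = 1.
|(Parcel A ∩ Parcel B) ∖ Parcel C| = 12 − 1 = 11.00.

11.00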